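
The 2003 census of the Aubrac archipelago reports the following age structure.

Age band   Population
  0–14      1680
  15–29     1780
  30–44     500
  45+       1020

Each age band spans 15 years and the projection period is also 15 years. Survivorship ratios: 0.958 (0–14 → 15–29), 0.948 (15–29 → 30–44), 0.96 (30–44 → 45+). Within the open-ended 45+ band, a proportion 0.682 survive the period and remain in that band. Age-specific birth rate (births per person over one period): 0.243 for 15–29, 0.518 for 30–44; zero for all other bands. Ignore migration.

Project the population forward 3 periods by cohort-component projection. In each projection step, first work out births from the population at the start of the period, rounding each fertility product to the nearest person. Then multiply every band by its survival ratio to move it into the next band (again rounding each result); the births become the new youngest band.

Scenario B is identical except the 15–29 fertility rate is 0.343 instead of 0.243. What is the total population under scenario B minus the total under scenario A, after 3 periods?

Period 1:
Births: 1780 × 0.243 = 433  |  500 × 0.518 = 259 — total 692
15–29: 1680 × 0.958 = 1609
30–44: 1780 × 0.948 = 1687
45+: 500 × 0.96 + 1020 × 0.682 = 480 + 696 = 1176
→ [692, 1609, 1687, 1176]
Period 2:
Births: 1609 × 0.243 = 391  |  1687 × 0.518 = 874 — total 1265
15–29: 692 × 0.958 = 663
30–44: 1609 × 0.948 = 1525
45+: 1687 × 0.96 + 1176 × 0.682 = 1620 + 802 = 2422
→ [1265, 663, 1525, 2422]
Period 3:
Births: 663 × 0.243 = 161  |  1525 × 0.518 = 790 — total 951
15–29: 1265 × 0.958 = 1212
30–44: 663 × 0.948 = 629
45+: 1525 × 0.96 + 2422 × 0.682 = 1464 + 1652 = 3116
→ [951, 1212, 629, 3116]
Scenario A total after 3 periods: 5908
Scenario B projection —
Period 1:
Births: 1780 × 0.343 = 611  |  500 × 0.518 = 259 — total 870
15–29: 1680 × 0.958 = 1609
30–44: 1780 × 0.948 = 1687
45+: 500 × 0.96 + 1020 × 0.682 = 480 + 696 = 1176
→ [870, 1609, 1687, 1176]
Period 2:
Births: 1609 × 0.343 = 552  |  1687 × 0.518 = 874 — total 1426
15–29: 870 × 0.958 = 833
30–44: 1609 × 0.948 = 1525
45+: 1687 × 0.96 + 1176 × 0.682 = 1620 + 802 = 2422
→ [1426, 833, 1525, 2422]
Period 3:
Births: 833 × 0.343 = 286  |  1525 × 0.518 = 790 — total 1076
15–29: 1426 × 0.958 = 1366
30–44: 833 × 0.948 = 790
45+: 1525 × 0.96 + 2422 × 0.682 = 1464 + 1652 = 3116
→ [1076, 1366, 790, 3116]
Scenario B total after 3 periods: 6348
Difference B − A = 6348 − 5908 = 440

440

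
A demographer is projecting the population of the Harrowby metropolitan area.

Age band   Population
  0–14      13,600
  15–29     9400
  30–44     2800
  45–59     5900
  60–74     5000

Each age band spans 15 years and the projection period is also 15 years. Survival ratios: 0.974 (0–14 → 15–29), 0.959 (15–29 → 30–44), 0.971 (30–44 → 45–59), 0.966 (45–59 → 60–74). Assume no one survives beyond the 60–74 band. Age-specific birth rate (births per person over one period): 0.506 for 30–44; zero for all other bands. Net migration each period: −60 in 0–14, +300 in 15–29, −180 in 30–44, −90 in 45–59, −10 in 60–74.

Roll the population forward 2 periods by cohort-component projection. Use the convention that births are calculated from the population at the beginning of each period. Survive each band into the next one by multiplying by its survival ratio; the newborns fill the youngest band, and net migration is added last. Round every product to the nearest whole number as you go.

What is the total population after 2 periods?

Period 1.
Births: 2800 × 0.506 = 1417
15–29: 13600 × 0.974 = 13246
30–44: 9400 × 0.959 = 9015
45–59: 2800 × 0.971 = 2719
60–74: 5900 × 0.966 = 5699
Net migration: 0–14 − 60 → 1357; 15–29 + 300 → 13546; 30–44 − 180 → 8835; 45–59 − 90 → 2629; 60–74 − 10 → 5689
→ [1357, 13546, 8835, 2629, 5689]
Period 2.
Births: 8835 × 0.506 = 4471
15–29: 1357 × 0.974 = 1322
30–44: 13546 × 0.959 = 12991
45–59: 8835 × 0.971 = 8579
60–74: 2629 × 0.966 = 2540
Net migration: 0–14 − 60 → 4411; 15–29 + 300 → 1622; 30–44 − 180 → 12811; 45–59 − 90 → 8489; 60–74 − 10 → 2530
→ [4411, 1622, 12811, 8489, 2530]
Total after period 2: 4411 + 1622 + 12811 + 8489 + 2530 = 29863

29863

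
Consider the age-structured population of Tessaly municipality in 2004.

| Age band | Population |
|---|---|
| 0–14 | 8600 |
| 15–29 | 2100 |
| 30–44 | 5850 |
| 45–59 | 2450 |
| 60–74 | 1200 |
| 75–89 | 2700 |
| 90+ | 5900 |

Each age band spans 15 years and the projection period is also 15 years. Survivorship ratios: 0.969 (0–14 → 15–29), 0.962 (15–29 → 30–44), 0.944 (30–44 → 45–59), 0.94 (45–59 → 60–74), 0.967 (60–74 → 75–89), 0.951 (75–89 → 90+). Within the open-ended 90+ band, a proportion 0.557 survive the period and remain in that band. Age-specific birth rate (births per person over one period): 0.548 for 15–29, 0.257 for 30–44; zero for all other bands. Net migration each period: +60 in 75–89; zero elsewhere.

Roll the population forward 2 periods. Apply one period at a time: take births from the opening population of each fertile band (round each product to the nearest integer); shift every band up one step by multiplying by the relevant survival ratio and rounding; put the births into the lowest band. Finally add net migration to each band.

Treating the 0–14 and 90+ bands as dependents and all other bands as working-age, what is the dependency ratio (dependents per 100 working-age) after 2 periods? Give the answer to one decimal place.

47.6

Period 1.
Births: 2100 × 0.548 = 1151, 5850 × 0.257 = 1503 → total 2654
15–29: 8600 × 0.969 = 8333
30–44: 2100 × 0.962 = 2020
45–59: 5850 × 0.944 = 5522
60–74: 2450 × 0.94 = 2303
75–89: 1200 × 0.967 = 1160
90+: 2700 × 0.951 + 5900 × 0.557 = 2568 + 3286 = 5854
Net migration: 75–89 + 60 → 1220
→ [2654, 8333, 2020, 5522, 2303, 1220, 5854]
Period 2.
Births: 8333 × 0.548 = 4566, 2020 × 0.257 = 519 → total 5085
15–29: 2654 × 0.969 = 2572
30–44: 8333 × 0.962 = 8016
45–59: 2020 × 0.944 = 1907
60–74: 5522 × 0.94 = 5191
75–89: 2303 × 0.967 = 2227
90+: 1220 × 0.951 + 5854 × 0.557 = 1160 + 3261 = 4421
Net migration: 75–89 + 60 → 2287
→ [5085, 2572, 8016, 1907, 5191, 2287, 4421]
Dependents (band 0–14 + band 90+) = 5085 + 4421 = 9506; working-age = 19973; ratio = 9506/19973 × 100 = 47.6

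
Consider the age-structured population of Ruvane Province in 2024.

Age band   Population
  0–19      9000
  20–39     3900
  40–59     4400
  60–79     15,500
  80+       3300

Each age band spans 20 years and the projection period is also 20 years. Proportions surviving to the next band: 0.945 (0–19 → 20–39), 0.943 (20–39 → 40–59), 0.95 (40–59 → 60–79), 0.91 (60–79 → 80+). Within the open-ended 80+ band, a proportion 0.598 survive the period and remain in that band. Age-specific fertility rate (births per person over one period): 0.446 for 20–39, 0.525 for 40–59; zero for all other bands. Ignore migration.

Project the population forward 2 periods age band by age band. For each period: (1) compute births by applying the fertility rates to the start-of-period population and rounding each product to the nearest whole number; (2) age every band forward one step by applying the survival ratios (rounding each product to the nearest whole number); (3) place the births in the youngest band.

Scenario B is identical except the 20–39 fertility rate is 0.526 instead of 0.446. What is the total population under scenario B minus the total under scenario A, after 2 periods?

976

Call the groups 1 to 5, youngest first.
After projecting period 1:
Births: 3900 * 0.446 = 1739, 4400 * 0.525 = 2310 ⇒ total 4049
Group 2: 9000 * 0.945 = 8505
Group 3: 3900 * 0.943 = 3678
Group 4: 4400 * 0.95 = 4180
Group 5: 15500 * 0.91 + 3300 * 0.598 = 14105 + 1973 = 16078
End of period: [4049, 8505, 3678, 4180, 16078]
After projecting period 2:
Births: 8505 * 0.446 = 3793, 3678 * 0.525 = 1931 ⇒ total 5724
Group 2: 4049 * 0.945 = 3826
Group 3: 8505 * 0.943 = 8020
Group 4: 3678 * 0.95 = 3494
Group 5: 4180 * 0.91 + 16078 * 0.598 = 3804 + 9615 = 13419
End of period: [5724, 3826, 8020, 3494, 13419]
Scenario A total after 2 periods: 34483
Scenario B projection —
After projecting period 1:
Births: 3900 * 0.526 = 2051, 4400 * 0.525 = 2310 ⇒ total 4361
Group 2: 9000 * 0.945 = 8505
Group 3: 3900 * 0.943 = 3678
Group 4: 4400 * 0.95 = 4180
Group 5: 15500 * 0.91 + 3300 * 0.598 = 14105 + 1973 = 16078
End of period: [4361, 8505, 3678, 4180, 16078]
After projecting period 2:
Births: 8505 * 0.526 = 4474, 3678 * 0.525 = 1931 ⇒ total 6405
Group 2: 4361 * 0.945 = 4121
Group 3: 8505 * 0.943 = 8020
Group 4: 3678 * 0.95 = 3494
Group 5: 4180 * 0.91 + 16078 * 0.598 = 3804 + 9615 = 13419
End of period: [6405, 4121, 8020, 3494, 13419]
Scenario B total after 2 periods: 35459
Difference B − A = 35459 − 34483 = 976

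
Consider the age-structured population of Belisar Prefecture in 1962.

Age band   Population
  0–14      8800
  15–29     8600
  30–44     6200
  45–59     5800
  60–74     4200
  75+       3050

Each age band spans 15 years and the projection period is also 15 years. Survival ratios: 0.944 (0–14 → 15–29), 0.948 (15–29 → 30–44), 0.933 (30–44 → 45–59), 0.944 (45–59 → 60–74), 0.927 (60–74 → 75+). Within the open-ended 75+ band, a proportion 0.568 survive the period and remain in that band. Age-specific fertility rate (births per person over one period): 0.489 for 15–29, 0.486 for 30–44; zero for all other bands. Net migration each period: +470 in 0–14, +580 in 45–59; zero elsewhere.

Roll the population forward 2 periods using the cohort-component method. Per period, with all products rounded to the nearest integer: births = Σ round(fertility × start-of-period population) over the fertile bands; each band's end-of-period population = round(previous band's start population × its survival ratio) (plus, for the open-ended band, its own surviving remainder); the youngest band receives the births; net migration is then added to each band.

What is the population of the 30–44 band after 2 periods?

7875

Call the groups 1 to 6, youngest first.
[period 1]
Births: 8600 × 0.489 = 4205 ; 6200 × 0.486 = 3013 → 7218
Group 2: 8800 × 0.944 = 8307
Group 3: 8600 × 0.948 = 8153
Group 4: 6200 × 0.933 = 5785
Group 5: 5800 × 0.944 = 5475
Group 6: 4200 × 0.927 + 3050 × 0.568 = 3893 + 1732 = 5625
Net migration: Group 1 + 470 → 7688; Group 4 + 580 → 6365
Population now: 0–14=7688, 15–29=8307, 30–44=8153, 45–59=6365, 60–74=5475, 75+=5625
[period 2]
Births: 8307 × 0.489 = 4062 ; 8153 × 0.486 = 3962 → 8024
Group 2: 7688 × 0.944 = 7257
Group 3: 8307 × 0.948 = 7875
Group 4: 8153 × 0.933 = 7607
Group 5: 6365 × 0.944 = 6009
Group 6: 5475 × 0.927 + 5625 × 0.568 = 5075 + 3195 = 8270
Net migration: Group 1 + 470 → 8494; Group 4 + 580 → 8187
Population now: 0–14=8494, 15–29=7257, 30–44=7875, 45–59=8187, 60–74=6009, 75+=8270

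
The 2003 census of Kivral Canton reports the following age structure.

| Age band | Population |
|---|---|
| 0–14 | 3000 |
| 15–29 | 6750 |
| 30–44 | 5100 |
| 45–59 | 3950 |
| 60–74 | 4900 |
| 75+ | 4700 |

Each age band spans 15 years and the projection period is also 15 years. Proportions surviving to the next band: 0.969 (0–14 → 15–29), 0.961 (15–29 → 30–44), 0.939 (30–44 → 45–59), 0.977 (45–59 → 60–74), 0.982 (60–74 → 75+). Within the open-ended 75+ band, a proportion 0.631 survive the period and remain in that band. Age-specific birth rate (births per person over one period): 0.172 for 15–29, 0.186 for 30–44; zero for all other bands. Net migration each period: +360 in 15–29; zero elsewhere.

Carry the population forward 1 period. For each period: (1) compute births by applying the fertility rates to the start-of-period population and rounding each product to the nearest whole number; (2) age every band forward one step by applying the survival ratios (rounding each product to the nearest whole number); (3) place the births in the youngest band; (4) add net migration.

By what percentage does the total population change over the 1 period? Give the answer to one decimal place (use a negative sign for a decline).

Numbering the groups 1..6 from youngest to oldest:
— Period 1 —
Births: 6750 × 0.172 = 1161  |  5100 × 0.186 = 949 → 2110
Group 2: 3000 × 0.969 = 2907
Group 3: 6750 × 0.961 = 6487
Group 4: 5100 × 0.939 = 4789
Group 5: 3950 × 0.977 = 3859
Group 6: 4900 × 0.982 + 4700 × 0.631 = 4812 + 2966 = 7778
Net migration: Group 2 + 360 → 3267
Population now: 0–14=2110, 15–29=3267, 30–44=6487, 45–59=4789, 60–74=3859, 75+=7778
Total: 28400 → 28290; change = -110; percentage change = -0.4%

-0.4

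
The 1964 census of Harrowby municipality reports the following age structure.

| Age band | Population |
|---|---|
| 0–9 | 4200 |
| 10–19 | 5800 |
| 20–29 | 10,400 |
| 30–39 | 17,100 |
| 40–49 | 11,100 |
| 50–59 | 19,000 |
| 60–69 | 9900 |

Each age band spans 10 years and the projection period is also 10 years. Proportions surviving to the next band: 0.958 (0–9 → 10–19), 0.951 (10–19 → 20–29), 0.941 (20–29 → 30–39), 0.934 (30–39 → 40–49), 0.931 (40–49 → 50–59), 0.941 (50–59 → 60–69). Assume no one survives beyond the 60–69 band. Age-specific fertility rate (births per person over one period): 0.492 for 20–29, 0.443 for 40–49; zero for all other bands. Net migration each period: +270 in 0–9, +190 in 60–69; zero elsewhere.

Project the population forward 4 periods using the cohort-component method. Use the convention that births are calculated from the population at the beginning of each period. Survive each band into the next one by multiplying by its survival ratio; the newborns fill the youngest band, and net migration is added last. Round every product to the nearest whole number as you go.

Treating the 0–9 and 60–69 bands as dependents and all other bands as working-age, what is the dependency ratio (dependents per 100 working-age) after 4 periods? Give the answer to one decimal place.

47.9

(Groups numbered youngest = 1 to oldest = 7.)
After projecting period 1:
Births: 10400 × 0.492 = 5117 ; 11100 × 0.443 = 4917 → total 10034
Group 2: 4200 × 0.958 = 4024
Group 3: 5800 × 0.951 = 5516
Group 4: 10400 × 0.941 = 9786
Group 5: 17100 × 0.934 = 15971
Group 6: 11100 × 0.931 = 10334
Group 7: 19000 × 0.941 = 17879
Net migration: Group 1 + 270 → 10304; Group 7 + 190 → 18069
Population now: 0–9=10304, 10–19=4024, 20–29=5516, 30–39=9786, 40–49=15971, 50–59=10334, 60–69=18069
After projecting period 2:
Births: 5516 × 0.492 = 2714 ; 15971 × 0.443 = 7075 → total 9789
Group 2: 10304 × 0.958 = 9871
Group 3: 4024 × 0.951 = 3827
Group 4: 5516 × 0.941 = 5191
Group 5: 9786 × 0.934 = 9140
Group 6: 15971 × 0.931 = 14869
Group 7: 10334 × 0.941 = 9724
Net migration: Group 1 + 270 → 10059; Group 7 + 190 → 9914
Population now: 0–9=10059, 10–19=9871, 20–29=3827, 30–39=5191, 40–49=9140, 50–59=14869, 60–69=9914
After projecting period 3:
Births: 3827 × 0.492 = 1883 ; 9140 × 0.443 = 4049 → total 5932
Group 2: 10059 × 0.958 = 9637
Group 3: 9871 × 0.951 = 9387
Group 4: 3827 × 0.941 = 3601
Group 5: 5191 × 0.934 = 4848
Group 6: 9140 × 0.931 = 8509
Group 7: 14869 × 0.941 = 13992
Net migration: Group 1 + 270 → 6202; Group 7 + 190 → 14182
Population now: 0–9=6202, 10–19=9637, 20–29=9387, 30–39=3601, 40–49=4848, 50–59=8509, 60–69=14182
After projecting period 4:
Births: 9387 × 0.492 = 4618 ; 4848 × 0.443 = 2148 → total 6766
Group 2: 6202 × 0.958 = 5942
Group 3: 9637 × 0.951 = 9165
Group 4: 9387 × 0.941 = 8833
Group 5: 3601 × 0.934 = 3363
Group 6: 4848 × 0.931 = 4513
Group 7: 8509 × 0.941 = 8007
Net migration: Group 1 + 270 → 7036; Group 7 + 190 → 8197
Population now: 0–9=7036, 10–19=5942, 20–29=9165, 30–39=8833, 40–49=3363, 50–59=4513, 60–69=8197
Dependents (band 0–9 + band 60–69) = 7036 + 8197 = 15233; working-age = 31816; ratio = 15233/31816 × 100 = 47.9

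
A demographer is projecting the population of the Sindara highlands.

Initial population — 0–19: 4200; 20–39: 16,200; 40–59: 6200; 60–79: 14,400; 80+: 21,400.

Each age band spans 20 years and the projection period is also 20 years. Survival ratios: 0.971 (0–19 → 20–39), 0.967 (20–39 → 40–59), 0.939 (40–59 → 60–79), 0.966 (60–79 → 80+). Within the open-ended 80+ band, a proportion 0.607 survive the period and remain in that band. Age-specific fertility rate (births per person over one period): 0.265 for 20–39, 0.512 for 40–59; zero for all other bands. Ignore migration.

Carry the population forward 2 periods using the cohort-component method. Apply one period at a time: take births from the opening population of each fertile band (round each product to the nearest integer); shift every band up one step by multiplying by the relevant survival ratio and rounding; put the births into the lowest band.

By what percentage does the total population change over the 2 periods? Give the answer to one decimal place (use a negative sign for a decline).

Let group 1 be 0–19 through group 5 = 80+.
[period 1]
Births: 16200 × 0.265 = 4293 ; 6200 × 0.512 = 3174 → total 7467
Group 2: 4200 × 0.971 = 4078
Group 3: 16200 × 0.967 = 15665
Group 4: 6200 × 0.939 = 5822
Group 5: 14400 × 0.966 + 21400 × 0.607 = 13910 + 12990 = 26900
Population now: 0–19=7467, 20–39=4078, 40–59=15665, 60–79=5822, 80+=26900
[period 2]
Births: 4078 × 0.265 = 1081 ; 15665 × 0.512 = 8020 → total 9101
Group 2: 7467 × 0.971 = 7250
Group 3: 4078 × 0.967 = 3943
Group 4: 15665 × 0.939 = 14709
Group 5: 5822 × 0.966 + 26900 × 0.607 = 5624 + 16328 = 21952
Population now: 0–19=9101, 20–39=7250, 40–59=3943, 60–79=14709, 80+=21952
Total: 62400 → 56955; change = -5445; percentage change = -8.7%

-8.7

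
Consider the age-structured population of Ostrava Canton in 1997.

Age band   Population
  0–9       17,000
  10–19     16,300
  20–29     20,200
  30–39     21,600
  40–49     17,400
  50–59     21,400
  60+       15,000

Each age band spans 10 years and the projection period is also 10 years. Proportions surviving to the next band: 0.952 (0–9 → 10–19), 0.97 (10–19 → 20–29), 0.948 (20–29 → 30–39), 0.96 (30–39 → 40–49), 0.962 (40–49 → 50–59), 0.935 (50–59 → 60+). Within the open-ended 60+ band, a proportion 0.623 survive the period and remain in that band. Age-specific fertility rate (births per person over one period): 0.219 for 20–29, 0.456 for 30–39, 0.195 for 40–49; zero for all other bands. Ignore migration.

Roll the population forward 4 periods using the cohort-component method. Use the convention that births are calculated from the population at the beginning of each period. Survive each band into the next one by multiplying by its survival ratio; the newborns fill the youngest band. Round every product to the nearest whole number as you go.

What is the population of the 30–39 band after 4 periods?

15466

Period 1.
Births: 20200 * 0.219 = 4424, 21600 * 0.456 = 9850, 17400 * 0.195 = 3393 → 17667
10–19: 17000 * 0.952 = 16184
20–29: 16300 * 0.97 = 15811
30–39: 20200 * 0.948 = 19150
40–49: 21600 * 0.96 = 20736
50–59: 17400 * 0.962 = 16739
60+: 21400 * 0.935 + 15000 * 0.623 = 20009 + 9345 = 29354
→ [17667, 16184, 15811, 19150, 20736, 16739, 29354]
Period 2.
Births: 15811 * 0.219 = 3463, 19150 * 0.456 = 8732, 20736 * 0.195 = 4044 → 16239
10–19: 17667 * 0.952 = 16819
20–29: 16184 * 0.97 = 15698
30–39: 15811 * 0.948 = 14989
40–49: 19150 * 0.96 = 18384
50–59: 20736 * 0.962 = 19948
60+: 16739 * 0.935 + 29354 * 0.623 = 15651 + 18288 = 33939
→ [16239, 16819, 15698, 14989, 18384, 19948, 33939]
Period 3.
Births: 15698 * 0.219 = 3438, 14989 * 0.456 = 6835, 18384 * 0.195 = 3585 → 13858
10–19: 16239 * 0.952 = 15460
20–29: 16819 * 0.97 = 16314
30–39: 15698 * 0.948 = 14882
40–49: 14989 * 0.96 = 14389
50–59: 18384 * 0.962 = 17685
60+: 19948 * 0.935 + 33939 * 0.623 = 18651 + 21144 = 39795
→ [13858, 15460, 16314, 14882, 14389, 17685, 39795]
Period 4.
Births: 16314 * 0.219 = 3573, 14882 * 0.456 = 6786, 14389 * 0.195 = 2806 → 13165
10–19: 13858 * 0.952 = 13193
20–29: 15460 * 0.97 = 14996
30–39: 16314 * 0.948 = 15466
40–49: 14882 * 0.96 = 14287
50–59: 14389 * 0.962 = 13842
60+: 17685 * 0.935 + 39795 * 0.623 = 16535 + 24792 = 41327
→ [13165, 13193, 14996, 15466, 14287, 13842, 41327]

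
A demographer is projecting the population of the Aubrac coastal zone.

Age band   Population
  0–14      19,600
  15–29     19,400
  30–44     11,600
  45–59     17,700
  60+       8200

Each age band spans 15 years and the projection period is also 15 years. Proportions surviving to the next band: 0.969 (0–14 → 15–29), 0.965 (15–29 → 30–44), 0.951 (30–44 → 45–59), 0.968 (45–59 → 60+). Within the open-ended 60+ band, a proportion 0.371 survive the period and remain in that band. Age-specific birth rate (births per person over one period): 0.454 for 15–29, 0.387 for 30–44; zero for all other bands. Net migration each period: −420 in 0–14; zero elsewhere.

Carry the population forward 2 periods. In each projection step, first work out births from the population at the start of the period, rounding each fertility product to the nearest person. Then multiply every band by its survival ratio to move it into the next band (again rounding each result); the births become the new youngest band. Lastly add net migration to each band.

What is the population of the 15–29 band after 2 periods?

12478

Let band 1 be 0–14 through band 5 = 60+.
Period 1:
Births: 19400 * 0.454 = 8808, 11600 * 0.387 = 4489 — total 13297
Band 2: 19600 * 0.969 = 18992
Band 3: 19400 * 0.965 = 18721
Band 4: 11600 * 0.951 = 11032
Band 5: 17700 * 0.968 + 8200 * 0.371 = 17134 + 3042 = 20176
Net migration: Band 1 − 420 → 12877
End of period: [12877, 18992, 18721, 11032, 20176]
Period 2:
Births: 18992 * 0.454 = 8622, 18721 * 0.387 = 7245 — total 15867
Band 2: 12877 * 0.969 = 12478
Band 3: 18992 * 0.965 = 18327
Band 4: 18721 * 0.951 = 17804
Band 5: 11032 * 0.968 + 20176 * 0.371 = 10679 + 7485 = 18164
Net migration: Band 1 − 420 → 15447
End of period: [15447, 12478, 18327, 17804, 18164]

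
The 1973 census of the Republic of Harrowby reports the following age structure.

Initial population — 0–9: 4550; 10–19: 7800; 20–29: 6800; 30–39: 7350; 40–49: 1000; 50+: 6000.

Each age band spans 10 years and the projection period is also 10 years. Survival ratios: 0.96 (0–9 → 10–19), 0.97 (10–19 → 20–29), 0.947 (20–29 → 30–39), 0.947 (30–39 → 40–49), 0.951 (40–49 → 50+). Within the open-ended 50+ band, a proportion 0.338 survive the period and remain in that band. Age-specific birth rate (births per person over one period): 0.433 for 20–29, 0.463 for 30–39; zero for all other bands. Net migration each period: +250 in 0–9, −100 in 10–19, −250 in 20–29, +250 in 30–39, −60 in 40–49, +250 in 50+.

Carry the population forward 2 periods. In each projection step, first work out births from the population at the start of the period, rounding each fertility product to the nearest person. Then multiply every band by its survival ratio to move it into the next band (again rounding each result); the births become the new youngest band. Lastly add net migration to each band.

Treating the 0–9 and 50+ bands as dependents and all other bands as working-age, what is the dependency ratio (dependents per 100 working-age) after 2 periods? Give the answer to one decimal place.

61.2

After projecting period 1:
Births: 6800 * 0.433 = 2944, 7350 * 0.463 = 3403 — total 6347
10–19: 4550 * 0.96 = 4368
20–29: 7800 * 0.97 = 7566
30–39: 6800 * 0.947 = 6440
40–49: 7350 * 0.947 = 6960
50+: 1000 * 0.951 + 6000 * 0.338 = 951 + 2028 = 2979
Net migration: 0–9 + 250 → 6597; 10–19 − 100 → 4268; 20–29 − 250 → 7316; 30–39 + 250 → 6690; 40–49 − 60 → 6900; 50+ + 250 → 3229
End of period: [6597, 4268, 7316, 6690, 6900, 3229]
After projecting period 2:
Births: 7316 * 0.433 = 3168, 6690 * 0.463 = 3097 — total 6265
10–19: 6597 * 0.96 = 6333
20–29: 4268 * 0.97 = 4140
30–39: 7316 * 0.947 = 6928
40–49: 6690 * 0.947 = 6335
50+: 6900 * 0.951 + 3229 * 0.338 = 6562 + 1091 = 7653
Net migration: 0–9 + 250 → 6515; 10–19 − 100 → 6233; 20–29 − 250 → 3890; 30–39 + 250 → 7178; 40–49 − 60 → 6275; 50+ + 250 → 7903
End of period: [6515, 6233, 3890, 7178, 6275, 7903]
Dependents (band 0–9 + band 50+) = 6515 + 7903 = 14418; working-age = 23576; ratio = 14418/23576 × 100 = 61.2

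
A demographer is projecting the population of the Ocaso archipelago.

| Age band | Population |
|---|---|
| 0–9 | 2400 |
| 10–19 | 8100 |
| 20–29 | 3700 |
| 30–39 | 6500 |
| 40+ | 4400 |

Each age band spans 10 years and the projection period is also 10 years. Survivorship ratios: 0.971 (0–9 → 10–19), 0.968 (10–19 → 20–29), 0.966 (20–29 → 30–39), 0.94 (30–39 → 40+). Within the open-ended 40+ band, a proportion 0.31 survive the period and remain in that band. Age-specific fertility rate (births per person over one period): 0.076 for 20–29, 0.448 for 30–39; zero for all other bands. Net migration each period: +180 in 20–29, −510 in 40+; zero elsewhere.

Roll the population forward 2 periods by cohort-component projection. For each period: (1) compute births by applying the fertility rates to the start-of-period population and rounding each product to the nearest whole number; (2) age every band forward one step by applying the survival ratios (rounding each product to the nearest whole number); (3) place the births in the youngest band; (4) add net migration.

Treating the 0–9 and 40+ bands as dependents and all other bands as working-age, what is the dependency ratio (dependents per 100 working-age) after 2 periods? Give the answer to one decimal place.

54.4

— Period 1 —
Births: 3700 * 0.076 = 281 ; 6500 * 0.448 = 2912 ⇒ total 3193
10–19: 2400 * 0.971 = 2330
20–29: 8100 * 0.968 = 7841
30–39: 3700 * 0.966 = 3574
40+: 6500 * 0.94 + 4400 * 0.31 = 6110 + 1364 = 7474
Net migration: 20–29 + 180 → 8021; 40+ − 510 → 6964
Giving 3193 / 2330 / 8021 / 3574 / 6964.
— Period 2 —
Births: 8021 * 0.076 = 610 ; 3574 * 0.448 = 1601 ⇒ total 2211
10–19: 3193 * 0.971 = 3100
20–29: 2330 * 0.968 = 2255
30–39: 8021 * 0.966 = 7748
40+: 3574 * 0.94 + 6964 * 0.31 = 3360 + 2159 = 5519
Net migration: 20–29 + 180 → 2435; 40+ − 510 → 5009
Giving 2211 / 3100 / 2435 / 7748 / 5009.
Dependents (band 0–9 + band 40+) = 2211 + 5009 = 7220; working-age = 13283; ratio = 7220/13283 × 100 = 54.4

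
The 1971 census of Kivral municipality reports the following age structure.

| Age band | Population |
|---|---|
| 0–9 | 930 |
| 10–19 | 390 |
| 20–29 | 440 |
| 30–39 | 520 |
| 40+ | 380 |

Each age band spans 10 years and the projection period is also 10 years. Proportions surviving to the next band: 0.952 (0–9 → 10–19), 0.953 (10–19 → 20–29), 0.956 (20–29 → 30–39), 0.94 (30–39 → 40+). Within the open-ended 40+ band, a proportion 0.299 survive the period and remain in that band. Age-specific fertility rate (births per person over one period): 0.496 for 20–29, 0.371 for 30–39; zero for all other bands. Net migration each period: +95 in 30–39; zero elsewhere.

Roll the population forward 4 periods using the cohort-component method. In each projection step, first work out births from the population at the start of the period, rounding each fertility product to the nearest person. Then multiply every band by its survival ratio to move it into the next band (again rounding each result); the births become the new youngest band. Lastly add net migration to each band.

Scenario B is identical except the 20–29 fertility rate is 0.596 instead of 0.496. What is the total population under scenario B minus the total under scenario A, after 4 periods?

213

Period 1:
Births: 440 × 0.496 = 218, 520 × 0.371 = 193 — total 411
10–19: 930 × 0.952 = 885
20–29: 390 × 0.953 = 372
30–39: 440 × 0.956 = 421
40+: 520 × 0.94 + 380 × 0.299 = 489 + 114 = 603
Net migration: 30–39 + 95 → 516
Giving 411 / 885 / 372 / 516 / 603.
Period 2:
Births: 372 × 0.496 = 185, 516 × 0.371 = 191 — total 376
10–19: 411 × 0.952 = 391
20–29: 885 × 0.953 = 843
30–39: 372 × 0.956 = 356
40+: 516 × 0.94 + 603 × 0.299 = 485 + 180 = 665
Net migration: 30–39 + 95 → 451
Giving 376 / 391 / 843 / 451 / 665.
Period 3:
Births: 843 × 0.496 = 418, 451 × 0.371 = 167 — total 585
10–19: 376 × 0.952 = 358
20–29: 391 × 0.953 = 373
30–39: 843 × 0.956 = 806
40+: 451 × 0.94 + 665 × 0.299 = 424 + 199 = 623
Net migration: 30–39 + 95 → 901
Giving 585 / 358 / 373 / 901 / 623.
Period 4:
Births: 373 × 0.496 = 185, 901 × 0.371 = 334 — total 519
10–19: 585 × 0.952 = 557
20–29: 358 × 0.953 = 341
30–39: 373 × 0.956 = 357
40+: 901 × 0.94 + 623 × 0.299 = 847 + 186 = 1033
Net migration: 30–39 + 95 → 452
Giving 519 / 557 / 341 / 452 / 1033.
Scenario A total after 4 periods: 2902
Scenario B projection —
Period 1:
Births: 440 × 0.596 = 262, 520 × 0.371 = 193 — total 455
10–19: 930 × 0.952 = 885
20–29: 390 × 0.953 = 372
30–39: 440 × 0.956 = 421
40+: 520 × 0.94 + 380 × 0.299 = 489 + 114 = 603
Net migration: 30–39 + 95 → 516
Giving 455 / 885 / 372 / 516 / 603.
Period 2:
Births: 372 × 0.596 = 222, 516 × 0.371 = 191 — total 413
10–19: 455 × 0.952 = 433
20–29: 885 × 0.953 = 843
30–39: 372 × 0.956 = 356
40+: 516 × 0.94 + 603 × 0.299 = 485 + 180 = 665
Net migration: 30–39 + 95 → 451
Giving 413 / 433 / 843 / 451 / 665.
Period 3:
Births: 843 × 0.596 = 502, 451 × 0.371 = 167 — total 669
10–19: 413 × 0.952 = 393
20–29: 433 × 0.953 = 413
30–39: 843 × 0.956 = 806
40+: 451 × 0.94 + 665 × 0.299 = 424 + 199 = 623
Net migration: 30–39 + 95 → 901
Giving 669 / 393 / 413 / 901 / 623.
Period 4:
Births: 413 × 0.596 = 246, 901 × 0.371 = 334 — total 580
10–19: 669 × 0.952 = 637
20–29: 393 × 0.953 = 375
30–39: 413 × 0.956 = 395
40+: 901 × 0.94 + 623 × 0.299 = 847 + 186 = 1033
Net migration: 30–39 + 95 → 490
Giving 580 / 637 / 375 / 490 / 1033.
Scenario B total after 4 periods: 3115
Difference B − A = 3115 − 2902 = 213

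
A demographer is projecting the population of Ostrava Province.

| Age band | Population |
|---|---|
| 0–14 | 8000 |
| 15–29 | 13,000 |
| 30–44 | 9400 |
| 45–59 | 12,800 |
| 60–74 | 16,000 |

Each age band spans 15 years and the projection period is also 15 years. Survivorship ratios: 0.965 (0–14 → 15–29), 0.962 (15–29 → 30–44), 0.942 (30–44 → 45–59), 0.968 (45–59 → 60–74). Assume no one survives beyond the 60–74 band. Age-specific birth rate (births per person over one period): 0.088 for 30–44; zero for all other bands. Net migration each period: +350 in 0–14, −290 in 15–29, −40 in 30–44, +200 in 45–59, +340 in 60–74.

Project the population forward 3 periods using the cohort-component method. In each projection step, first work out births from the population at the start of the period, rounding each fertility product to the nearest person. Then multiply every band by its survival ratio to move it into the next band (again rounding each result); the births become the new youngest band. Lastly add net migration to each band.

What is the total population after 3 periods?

Call the groups 1 to 5, youngest first.
After projecting period 1:
Births: 9400 * 0.088 = 827
Group 2: 8000 * 0.965 = 7720
Group 3: 13000 * 0.962 = 12506
Group 4: 9400 * 0.942 = 8855
Group 5: 12800 * 0.968 = 12390
Net migration: Group 1 + 350 → 1177; Group 2 − 290 → 7430; Group 3 − 40 → 12466; Group 4 + 200 → 9055; Group 5 + 340 → 12730
End of period: [1177, 7430, 12466, 9055, 12730]
After projecting period 2:
Births: 12466 * 0.088 = 1097
Group 2: 1177 * 0.965 = 1136
Group 3: 7430 * 0.962 = 7148
Group 4: 12466 * 0.942 = 11743
Group 5: 9055 * 0.968 = 8765
Net migration: Group 1 + 350 → 1447; Group 2 − 290 → 846; Group 3 − 40 → 7108; Group 4 + 200 → 11943; Group 5 + 340 → 9105
End of period: [1447, 846, 7108, 11943, 9105]
After projecting period 3:
Births: 7108 * 0.088 = 626
Group 2: 1447 * 0.965 = 1396
Group 3: 846 * 0.962 = 814
Group 4: 7108 * 0.942 = 6696
Group 5: 11943 * 0.968 = 11561
Net migration: Group 1 + 350 → 976; Group 2 − 290 → 1106; Group 3 − 40 → 774; Group 4 + 200 → 6896; Group 5 + 340 → 11901
End of period: [976, 1106, 774, 6896, 11901]
Total after period 3: 976 + 1106 + 774 + 6896 + 11901 = 21653

21653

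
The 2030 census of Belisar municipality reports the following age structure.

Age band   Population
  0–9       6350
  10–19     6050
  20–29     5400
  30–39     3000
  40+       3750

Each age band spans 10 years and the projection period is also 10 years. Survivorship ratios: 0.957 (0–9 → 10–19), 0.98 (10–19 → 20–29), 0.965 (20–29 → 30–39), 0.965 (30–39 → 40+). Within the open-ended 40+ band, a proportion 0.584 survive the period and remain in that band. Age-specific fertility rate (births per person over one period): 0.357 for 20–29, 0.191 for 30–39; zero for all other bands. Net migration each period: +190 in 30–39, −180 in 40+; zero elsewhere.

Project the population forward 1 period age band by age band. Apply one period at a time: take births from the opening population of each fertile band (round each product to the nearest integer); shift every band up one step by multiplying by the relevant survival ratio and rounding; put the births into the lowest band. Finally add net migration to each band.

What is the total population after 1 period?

— Period 1 —
Births: 5400 × 0.357 = 1928  |  3000 × 0.191 = 573 → 2501
10–19: 6350 × 0.957 = 6077
20–29: 6050 × 0.98 = 5929
30–39: 5400 × 0.965 = 5211
40+: 3000 × 0.965 + 3750 × 0.584 = 2895 + 2190 = 5085
Net migration: 30–39 + 190 → 5401; 40+ − 180 → 4905
Population now: 0–9=2501, 10–19=6077, 20–29=5929, 30–39=5401, 40+=4905
Total after period 1: 2501 + 6077 + 5929 + 5401 + 4905 = 24813

24813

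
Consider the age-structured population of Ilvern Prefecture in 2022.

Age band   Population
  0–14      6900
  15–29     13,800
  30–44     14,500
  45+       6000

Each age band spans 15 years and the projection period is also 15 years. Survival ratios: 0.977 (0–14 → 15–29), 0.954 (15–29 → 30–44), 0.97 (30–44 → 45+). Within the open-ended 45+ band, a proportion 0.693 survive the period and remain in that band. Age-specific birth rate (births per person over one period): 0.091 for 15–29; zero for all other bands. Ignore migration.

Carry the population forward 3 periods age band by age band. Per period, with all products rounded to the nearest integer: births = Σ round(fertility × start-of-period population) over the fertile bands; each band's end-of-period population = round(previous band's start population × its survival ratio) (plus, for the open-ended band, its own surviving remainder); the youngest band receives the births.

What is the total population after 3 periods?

(Groups numbered youngest = 1 to oldest = 4.)
Period 1:
Births: 13800 × 0.091 = 1256
Group 2: 6900 × 0.977 = 6741
Group 3: 13800 × 0.954 = 13165
Group 4: 14500 × 0.97 + 6000 × 0.693 = 14065 + 4158 = 18223
→ [1256, 6741, 13165, 18223]
Period 2:
Births: 6741 × 0.091 = 613
Group 2: 1256 × 0.977 = 1227
Group 3: 6741 × 0.954 = 6431
Group 4: 13165 × 0.97 + 18223 × 0.693 = 12770 + 12629 = 25399
→ [613, 1227, 6431, 25399]
Period 3:
Births: 1227 × 0.091 = 112
Group 2: 613 × 0.977 = 599
Group 3: 1227 × 0.954 = 1171
Group 4: 6431 × 0.97 + 25399 × 0.693 = 6238 + 17602 = 23840
→ [112, 599, 1171, 23840]
Total after period 3: 112 + 599 + 1171 + 23840 = 25722

25722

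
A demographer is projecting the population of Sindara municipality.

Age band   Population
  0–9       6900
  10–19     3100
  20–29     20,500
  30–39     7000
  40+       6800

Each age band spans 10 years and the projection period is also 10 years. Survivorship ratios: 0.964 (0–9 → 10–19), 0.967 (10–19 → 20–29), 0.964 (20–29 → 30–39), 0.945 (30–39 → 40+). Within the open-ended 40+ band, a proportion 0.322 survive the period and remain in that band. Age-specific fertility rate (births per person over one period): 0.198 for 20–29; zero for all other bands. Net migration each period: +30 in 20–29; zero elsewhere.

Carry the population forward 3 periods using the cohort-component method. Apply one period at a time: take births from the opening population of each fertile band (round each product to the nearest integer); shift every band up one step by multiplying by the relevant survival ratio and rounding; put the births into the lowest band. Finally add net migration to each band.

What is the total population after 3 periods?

[period 1]
Births: 20500 * 0.198 = 4059
10–19: 6900 * 0.964 = 6652
20–29: 3100 * 0.967 = 2998
30–39: 20500 * 0.964 = 19762
40+: 7000 * 0.945 + 6800 * 0.322 = 6615 + 2190 = 8805
Net migration: 20–29 + 30 → 3028
Giving 4059 / 6652 / 3028 / 19762 / 8805.
[period 2]
Births: 3028 * 0.198 = 600
10–19: 4059 * 0.964 = 3913
20–29: 6652 * 0.967 = 6432
30–39: 3028 * 0.964 = 2919
40+: 19762 * 0.945 + 8805 * 0.322 = 18675 + 2835 = 21510
Net migration: 20–29 + 30 → 6462
Giving 600 / 3913 / 6462 / 2919 / 21510.
[period 3]
Births: 6462 * 0.198 = 1279
10–19: 600 * 0.964 = 578
20–29: 3913 * 0.967 = 3784
30–39: 6462 * 0.964 = 6229
40+: 2919 * 0.945 + 21510 * 0.322 = 2758 + 6926 = 9684
Net migration: 20–29 + 30 → 3814
Giving 1279 / 578 / 3814 / 6229 / 9684.
Total after period 3: 1279 + 578 + 3814 + 6229 + 9684 = 21584

21584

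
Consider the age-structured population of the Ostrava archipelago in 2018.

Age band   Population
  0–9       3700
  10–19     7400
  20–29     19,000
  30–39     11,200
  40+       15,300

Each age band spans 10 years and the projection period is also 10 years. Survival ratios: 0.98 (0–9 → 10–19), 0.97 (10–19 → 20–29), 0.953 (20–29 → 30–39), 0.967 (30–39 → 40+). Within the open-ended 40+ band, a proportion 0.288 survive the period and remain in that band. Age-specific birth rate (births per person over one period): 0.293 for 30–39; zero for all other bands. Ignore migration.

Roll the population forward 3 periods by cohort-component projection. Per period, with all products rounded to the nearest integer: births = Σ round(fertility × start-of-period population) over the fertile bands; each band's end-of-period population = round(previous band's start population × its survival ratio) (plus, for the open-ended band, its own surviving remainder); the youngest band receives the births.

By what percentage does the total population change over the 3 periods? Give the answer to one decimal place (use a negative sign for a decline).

— Period 1 —
Births: 11200 × 0.293 = 3282
10–19: 3700 × 0.98 = 3626
20–29: 7400 × 0.97 = 7178
30–39: 19000 × 0.953 = 18107
40+: 11200 × 0.967 + 15300 × 0.288 = 10830 + 4406 = 15236
Giving 3282 / 3626 / 7178 / 18107 / 15236.
— Period 2 —
Births: 18107 × 0.293 = 5305
10–19: 3282 × 0.98 = 3216
20–29: 3626 × 0.97 = 3517
30–39: 7178 × 0.953 = 6841
40+: 18107 × 0.967 + 15236 × 0.288 = 17509 + 4388 = 21897
Giving 5305 / 3216 / 3517 / 6841 / 21897.
— Period 3 —
Births: 6841 × 0.293 = 2004
10–19: 5305 × 0.98 = 5199
20–29: 3216 × 0.97 = 3120
30–39: 3517 × 0.953 = 3352
40+: 6841 × 0.967 + 21897 × 0.288 = 6615 + 6306 = 12921
Giving 2004 / 5199 / 3120 / 3352 / 12921.
Total: 56600 → 26596; change = -30004; percentage change = -53.0%

-53.0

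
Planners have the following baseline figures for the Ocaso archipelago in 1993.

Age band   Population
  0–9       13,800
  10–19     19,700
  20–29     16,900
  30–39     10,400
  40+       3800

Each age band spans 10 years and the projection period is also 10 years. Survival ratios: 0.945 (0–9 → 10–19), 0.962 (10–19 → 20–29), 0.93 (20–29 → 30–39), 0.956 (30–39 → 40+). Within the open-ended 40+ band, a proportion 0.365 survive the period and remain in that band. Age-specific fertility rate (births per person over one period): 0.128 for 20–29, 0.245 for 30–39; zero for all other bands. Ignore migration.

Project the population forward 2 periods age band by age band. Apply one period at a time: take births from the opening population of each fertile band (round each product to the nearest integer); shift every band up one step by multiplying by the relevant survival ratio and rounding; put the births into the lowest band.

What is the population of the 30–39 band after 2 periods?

Period 1:
Births: 16900 × 0.128 = 2163  |  10400 × 0.245 = 2548 → total 4711
10–19: 13800 × 0.945 = 13041
20–29: 19700 × 0.962 = 18951
30–39: 16900 × 0.93 = 15717
40+: 10400 × 0.956 + 3800 × 0.365 = 9942 + 1387 = 11329
End of period: [4711, 13041, 18951, 15717, 11329]
Period 2:
Births: 18951 × 0.128 = 2426  |  15717 × 0.245 = 3851 → total 6277
10–19: 4711 × 0.945 = 4452
20–29: 13041 × 0.962 = 12545
30–39: 18951 × 0.93 = 17624
40+: 15717 × 0.956 + 11329 × 0.365 = 15025 + 4135 = 19160
End of period: [6277, 4452, 12545, 17624, 19160]

17624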